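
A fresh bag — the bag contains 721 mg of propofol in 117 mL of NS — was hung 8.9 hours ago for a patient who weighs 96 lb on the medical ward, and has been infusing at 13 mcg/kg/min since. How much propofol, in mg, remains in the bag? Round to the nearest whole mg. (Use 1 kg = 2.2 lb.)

Weight = 96 lb ÷ 2.2 lb/kg = 43.63636 kg
Dose = 13 mcg/kg/min × 43.63636 kg = 567.2727 mcg/min
567.2727 mcg/min × 60 min/hr = 34036.36 mcg/hr
Concentration = 721 mg ÷ 117 mL = 6.162393 mg/mL = 6162.393 mcg/mL
Rate = 34036.36 mcg/hr ÷ 6162.393 mcg/mL = 5.523238 mL/hr
Volume infused = 5.523238 mL/hr × 8.9 hr = 49.15682 mL
Volume remaining = 117 − 49.15682 = 67.84318 mL
Drug remaining = 67.84318 mL × 6162.393 mcg/mL = 418076.4 mcg = 418.0764 mg

418 mg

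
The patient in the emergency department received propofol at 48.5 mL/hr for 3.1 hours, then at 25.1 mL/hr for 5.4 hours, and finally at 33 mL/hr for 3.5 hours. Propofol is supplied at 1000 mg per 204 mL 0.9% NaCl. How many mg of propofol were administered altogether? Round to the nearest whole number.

1968 mg

Concentration = 1000 mg ÷ 204 mL = 4.901961 mg/mL
Stage 1: 48.5 mL/hr × 3.1 hr = 150.35 mL → 150.35 mL × 4.901961 mg/mL = 737.0098 mg
Stage 2: 25.1 mL/hr × 5.4 hr = 135.54 mL → 135.54 mL × 4.901961 mg/mL = 664.4118 mg
Stage 3: 33 mL/hr × 3.5 hr = 115.5 mL → 115.5 mL × 4.901961 mg/mL = 566.1765 mg
Total = 737.0098 + 664.4118 + 566.1765 = 1967.598 mg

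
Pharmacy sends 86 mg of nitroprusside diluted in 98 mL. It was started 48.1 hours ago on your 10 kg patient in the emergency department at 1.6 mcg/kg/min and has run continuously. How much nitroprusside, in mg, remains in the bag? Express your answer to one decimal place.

39.8 mg

Dose = 1.6 mcg/kg/min × 10 kg = 16 mcg/min
16 mcg/min × 60 min/hr = 960 mcg/hr
Concentration = 86 mg ÷ 98 mL = 0.877551 mg/mL = 877.551 mcg/mL
Rate = 960 mcg/hr ÷ 877.551 mcg/mL = 1.093953 mL/hr
Volume infused = 1.093953 mL/hr × 48.1 hr = 52.61916 mL
Volume remaining = 98 − 52.61916 = 45.38084 mL
Drug remaining = 45.38084 mL × 877.551 mcg/mL = 39824 mcg = 39.824 mg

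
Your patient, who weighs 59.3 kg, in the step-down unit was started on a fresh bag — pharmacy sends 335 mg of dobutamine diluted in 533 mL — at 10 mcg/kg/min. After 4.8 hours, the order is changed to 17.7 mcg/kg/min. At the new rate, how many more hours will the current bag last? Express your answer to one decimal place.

2.6 hours

Initial rate:
Dose = 10 mcg/kg/min × 59.3 kg = 593 mcg/min
593 mcg/min × 60 min/hr = 35580 mcg/hr
Concentration = 335 mg ÷ 533 mL = 0.6285178 mg/mL = 628.5178 mcg/mL
Rate = 35580 mcg/hr ÷ 628.5178 mcg/mL = 56.60937 mL/hr
Volume infused so far = 56.60937 mL/hr × 4.8 hr = 271.725 mL
Volume remaining = 533 − 271.725 = 261.275 mL
New rate:
Dose = 17.7 mcg/kg/min × 59.3 kg = 1049.61 mcg/min
1049.61 mcg/min × 60 min/hr = 62976.6 mcg/hr
Rate = 62976.6 mcg/hr ÷ 628.5178 mcg/mL = 100.1986 mL/hr
Time remaining = 261.275 mL ÷ 100.1986 mL/hr = 2.607572 hr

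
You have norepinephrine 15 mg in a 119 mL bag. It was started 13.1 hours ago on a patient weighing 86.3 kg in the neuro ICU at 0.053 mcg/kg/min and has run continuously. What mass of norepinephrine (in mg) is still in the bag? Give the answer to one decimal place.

11.4 mg

Dose = 0.053 mcg/kg/min × 86.3 kg = 4.5739 mcg/min
4.5739 mcg/min × 60 min/hr = 274.434 mcg/hr
Concentration = 15 mg ÷ 119 mL = 0.1260504 mg/mL = 126.0504 mcg/mL
Rate = 274.434 mcg/hr ÷ 126.0504 mcg/mL = 2.177176 mL/hr
Volume infused = 2.177176 mL/hr × 13.1 hr = 28.52101 mL
Volume remaining = 119 − 28.52101 = 90.47899 mL
Drug remaining = 90.47899 mL × 126.0504 mcg/mL = 11404.91 mcg = 11.40491 mg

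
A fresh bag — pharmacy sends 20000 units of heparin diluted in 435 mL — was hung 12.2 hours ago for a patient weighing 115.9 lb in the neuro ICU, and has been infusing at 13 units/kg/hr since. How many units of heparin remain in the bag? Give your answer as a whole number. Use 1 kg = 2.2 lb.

Weight = 115.9 lb ÷ 2.2 lb/kg = 52.68182 kg
Dose = 13 units/kg/hr × 52.68182 kg = 684.8636 units/hr
Concentration = 20000 units ÷ 435 mL = 45.97701 units/mL
Rate = 684.8636 units/hr ÷ 45.97701 units/mL = 14.89578 mL/hr
Volume infused = 14.89578 mL/hr × 12.2 hr = 181.7286 mL
Volume remaining = 435 − 181.7286 = 253.2714 mL
Drug remaining = 253.2714 mL × 45.97701 units/mL = 11644.66 units

11645 units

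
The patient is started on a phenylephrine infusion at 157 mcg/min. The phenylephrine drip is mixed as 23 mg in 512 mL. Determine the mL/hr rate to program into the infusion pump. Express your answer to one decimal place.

157 mcg/min × 60 min/hr = 9420 mcg/hr
Concentration = 23 mg ÷ 512 mL = 0.04492188 mg/mL = 44.92188 mcg/mL
Rate = 9420 mcg/hr ÷ 44.92188 mcg/mL = 209.6974 mL/hr

209.7 mL/hr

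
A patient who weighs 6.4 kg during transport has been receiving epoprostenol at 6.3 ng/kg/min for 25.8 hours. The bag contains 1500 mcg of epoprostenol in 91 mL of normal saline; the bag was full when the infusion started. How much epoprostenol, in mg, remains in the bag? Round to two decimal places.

1.44 mg

Dose = 6.3 ng/kg/min × 6.4 kg = 40.32 ng/min
40.32 ng/min × 60 min/hr = 2419.2 ng/hr
Concentration = 1500 mcg ÷ 91 mL = 16.48352 mcg/mL = 16483.52 ng/mL
Rate = 2419.2 ng/hr ÷ 16483.52 ng/mL = 0.1467648 mL/hr
Volume infused = 0.1467648 mL/hr × 25.8 hr = 3.786532 mL
Volume remaining = 91 − 3.786532 = 87.21347 mL
Drug remaining = 87.21347 mL × 16483.52 ng/mL = 1437585 ng = 1.437585 mg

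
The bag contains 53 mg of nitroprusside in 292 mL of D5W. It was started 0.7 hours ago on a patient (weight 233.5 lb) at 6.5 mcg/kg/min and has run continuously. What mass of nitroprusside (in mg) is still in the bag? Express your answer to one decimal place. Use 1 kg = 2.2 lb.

24.0 mg

Weight = 233.5 lb ÷ 2.2 lb/kg = 106.1364 kg
Dose = 6.5 mcg/kg/min × 106.1364 kg = 689.8864 mcg/min
689.8864 mcg/min × 60 min/hr = 41393.18 mcg/hr
Concentration = 53 mg ÷ 292 mL = 0.1815068 mg/mL = 181.5068 mcg/mL
Rate = 41393.18 mcg/hr ÷ 181.5068 mcg/mL = 228.053 mL/hr
Volume infused = 228.053 mL/hr × 0.7 hr = 159.6371 mL
Volume remaining = 292 − 159.6371 = 132.3629 mL
Drug remaining = 132.3629 mL × 181.5068 mcg/mL = 24024.77 mcg = 24.02477 mg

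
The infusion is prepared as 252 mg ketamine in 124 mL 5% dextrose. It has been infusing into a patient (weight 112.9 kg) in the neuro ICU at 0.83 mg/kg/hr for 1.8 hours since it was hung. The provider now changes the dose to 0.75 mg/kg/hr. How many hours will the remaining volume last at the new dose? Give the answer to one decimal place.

1.0 hours

Initial rate:
Dose = 0.83 mg/kg/hr × 112.9 kg = 93.707 mg/hr
Concentration = 252 mg ÷ 124 mL = 2.032258 mg/mL
Rate = 93.707 mg/hr ÷ 2.032258 mg/mL = 46.10979 mL/hr
Volume infused so far = 46.10979 mL/hr × 1.8 hr = 82.99763 mL
Volume remaining = 124 − 82.99763 = 41.00237 mL
New rate:
Dose = 0.75 mg/kg/hr × 112.9 kg = 84.675 mg/hr
Rate = 84.675 mg/hr ÷ 2.032258 mg/mL = 41.66548 mL/hr
Time remaining = 41.00237 mL ÷ 41.66548 mL/hr = 0.984085 hr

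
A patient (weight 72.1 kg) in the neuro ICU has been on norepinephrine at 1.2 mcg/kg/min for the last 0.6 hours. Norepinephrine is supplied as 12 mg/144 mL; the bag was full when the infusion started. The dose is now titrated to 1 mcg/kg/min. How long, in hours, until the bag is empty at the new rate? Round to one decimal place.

Initial rate:
Dose = 1.2 mcg/kg/min × 72.1 kg = 86.52 mcg/min
86.52 mcg/min × 60 min/hr = 5191.2 mcg/hr
Concentration = 12 mg ÷ 144 mL = 0.08333333 mg/mL = 83.33333 mcg/mL
Rate = 5191.2 mcg/hr ÷ 83.33333 mcg/mL = 62.2944 mL/hr
Volume infused so far = 62.2944 mL/hr × 0.6 hr = 37.37664 mL
Volume remaining = 144 − 37.37664 = 106.6234 mL
New rate:
Dose = 1 mcg/kg/min × 72.1 kg = 72.1 mcg/min
72.1 mcg/min × 60 min/hr = 4326 mcg/hr
Rate = 4326 mcg/hr ÷ 83.33333 mcg/mL = 51.912 mL/hr
Time remaining = 106.6234 mL ÷ 51.912 mL/hr = 2.053925 hr

2.1 hours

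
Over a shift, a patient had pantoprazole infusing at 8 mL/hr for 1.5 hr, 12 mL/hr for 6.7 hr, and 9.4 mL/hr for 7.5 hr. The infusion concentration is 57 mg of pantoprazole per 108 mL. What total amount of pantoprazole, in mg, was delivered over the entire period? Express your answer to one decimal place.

86.0 mg

Concentration = 57 mg ÷ 108 mL = 0.5277778 mg/mL
Stage 1: 8 mL/hr × 1.5 hr = 12 mL → 12 mL × 0.5277778 mg/mL = 6.333333 mg
Stage 2: 12 mL/hr × 6.7 hr = 80.4 mL → 80.4 mL × 0.5277778 mg/mL = 42.43333 mg
Stage 3: 9.4 mL/hr × 7.5 hr = 70.5 mL → 70.5 mL × 0.5277778 mg/mL = 37.20833 mg
Total = 6.333333 + 42.43333 + 37.20833 = 85.975 mg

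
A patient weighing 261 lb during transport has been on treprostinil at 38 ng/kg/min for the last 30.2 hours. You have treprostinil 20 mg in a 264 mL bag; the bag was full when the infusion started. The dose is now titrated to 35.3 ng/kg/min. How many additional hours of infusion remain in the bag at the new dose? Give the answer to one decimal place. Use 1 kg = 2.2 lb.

47.1 hours

Initial rate:
Weight = 261 lb ÷ 2.2 lb/kg = 118.6364 kg
Dose = 38 ng/kg/min × 118.6364 kg = 4508.182 ng/min
4508.182 ng/min × 60 min/hr = 270490.9 ng/hr
Concentration = 20 mg ÷ 264 mL = 0.07575758 mg/mL = 75757.58 ng/mL
Rate = 270490.9 ng/hr ÷ 75757.58 ng/mL = 3.57048 mL/hr
Volume infused so far = 3.57048 mL/hr × 30.2 hr = 107.8285 mL
Volume remaining = 264 − 107.8285 = 156.1715 mL
New rate:
Dose = 35.3 ng/kg/min × 118.6364 kg = 4187.864 ng/min
4187.864 ng/min × 60 min/hr = 251271.8 ng/hr
Rate = 251271.8 ng/hr ÷ 75757.58 ng/mL = 3.316788 mL/hr
Time remaining = 156.1715 mL ÷ 3.316788 mL/hr = 47.08516 hr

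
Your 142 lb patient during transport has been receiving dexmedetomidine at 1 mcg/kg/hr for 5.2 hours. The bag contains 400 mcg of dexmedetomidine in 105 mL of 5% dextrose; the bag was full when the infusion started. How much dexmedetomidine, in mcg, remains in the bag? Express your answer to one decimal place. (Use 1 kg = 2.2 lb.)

64.4 mcg

Weight = 142 lb ÷ 2.2 lb/kg = 64.54545 kg
Dose = 1 mcg/kg/hr × 64.54545 kg = 64.54545 mcg/hr
Concentration = 400 mcg ÷ 105 mL = 3.809524 mcg/mL
Rate = 64.54545 mcg/hr ÷ 3.809524 mcg/mL = 16.94318 mL/hr
Volume infused = 16.94318 mL/hr × 5.2 hr = 88.10455 mL
Volume remaining = 105 − 88.10455 = 16.89545 mL
Drug remaining = 16.89545 mL × 3.809524 mcg/mL = 64.36364 mcg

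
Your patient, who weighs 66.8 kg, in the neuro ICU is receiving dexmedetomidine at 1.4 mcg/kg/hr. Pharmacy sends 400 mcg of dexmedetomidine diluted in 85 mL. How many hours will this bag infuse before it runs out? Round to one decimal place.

4.3 hours

Dose = 1.4 mcg/kg/hr × 66.8 kg = 93.52 mcg/hr
Concentration = 400 mcg ÷ 85 mL = 4.705882 mcg/mL
Rate = 93.52 mcg/hr ÷ 4.705882 mcg/mL = 19.873 mL/hr
Duration = 85 mL ÷ 19.873 mL/hr = 4.27716 hr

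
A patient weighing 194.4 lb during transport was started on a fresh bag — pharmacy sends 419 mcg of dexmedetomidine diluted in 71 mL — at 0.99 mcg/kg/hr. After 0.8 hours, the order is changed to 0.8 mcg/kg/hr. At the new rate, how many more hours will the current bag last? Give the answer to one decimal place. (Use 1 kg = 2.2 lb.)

4.9 hours

Initial rate:
Weight = 194.4 lb ÷ 2.2 lb/kg = 88.36364 kg
Dose = 0.99 mcg/kg/hr × 88.36364 kg = 87.48 mcg/hr
Concentration = 419 mcg ÷ 71 mL = 5.901408 mcg/mL
Rate = 87.48 mcg/hr ÷ 5.901408 mcg/mL = 14.82358 mL/hr
Volume infused so far = 14.82358 mL/hr × 0.8 hr = 11.85886 mL
Volume remaining = 71 − 11.85886 = 59.14114 mL
New rate:
Dose = 0.8 mcg/kg/hr × 88.36364 kg = 70.69091 mcg/hr
Rate = 70.69091 mcg/hr ÷ 5.901408 mcg/mL = 11.97865 mL/hr
Time remaining = 59.14114 mL ÷ 11.97865 mL/hr = 4.937212 hr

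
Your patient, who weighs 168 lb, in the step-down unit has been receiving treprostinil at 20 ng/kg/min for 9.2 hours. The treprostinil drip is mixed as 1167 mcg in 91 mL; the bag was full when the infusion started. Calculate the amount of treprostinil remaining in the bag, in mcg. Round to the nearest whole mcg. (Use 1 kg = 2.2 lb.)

Weight = 168 lb ÷ 2.2 lb/kg = 76.36364 kg
Dose = 20 ng/kg/min × 76.36364 kg = 1527.273 ng/min
1527.273 ng/min × 60 min/hr = 91636.36 ng/hr
Concentration = 1167 mcg ÷ 91 mL = 12.82418 mcg/mL = 12824.18 ng/mL
Rate = 91636.36 ng/hr ÷ 12824.18 ng/mL = 7.145595 mL/hr
Volume infused = 7.145595 mL/hr × 9.2 hr = 65.73947 mL
Volume remaining = 91 − 65.73947 = 25.26053 mL
Drug remaining = 25.26053 mL × 12824.18 ng/mL = 323945.5 ng = 323.9455 mcg

324 mcg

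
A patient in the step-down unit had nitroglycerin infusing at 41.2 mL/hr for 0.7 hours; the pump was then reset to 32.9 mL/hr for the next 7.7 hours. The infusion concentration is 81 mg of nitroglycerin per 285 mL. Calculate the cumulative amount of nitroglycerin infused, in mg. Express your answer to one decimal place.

Concentration = 81 mg ÷ 285 mL = 0.2842105 mg/mL
Stage 1: 41.2 mL/hr × 0.7 hr = 28.84 mL → 28.84 mL × 0.2842105 mg/mL = 8.196632 mg
Stage 2: 32.9 mL/hr × 7.7 hr = 253.33 mL → 253.33 mL × 0.2842105 mg/mL = 71.99905 mg
Total = 8.196632 + 71.99905 = 80.19568 mg

80.2 mg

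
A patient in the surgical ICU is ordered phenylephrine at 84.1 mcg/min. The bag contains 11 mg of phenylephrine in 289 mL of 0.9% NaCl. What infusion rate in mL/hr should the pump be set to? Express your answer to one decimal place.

84.1 mcg/min × 60 min/hr = 5046 mcg/hr
Concentration = 11 mg ÷ 289 mL = 0.03806228 mg/mL = 38.06228 mcg/mL
Rate = 5046 mcg/hr ÷ 38.06228 mcg/mL = 132.5722 mL/hr

132.6 mL/hr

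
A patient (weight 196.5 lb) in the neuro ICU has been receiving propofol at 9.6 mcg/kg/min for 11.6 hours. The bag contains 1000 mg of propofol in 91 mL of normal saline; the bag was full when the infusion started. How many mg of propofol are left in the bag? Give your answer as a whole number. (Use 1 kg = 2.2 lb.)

403 mg

Weight = 196.5 lb ÷ 2.2 lb/kg = 89.31818 kg
Dose = 9.6 mcg/kg/min × 89.31818 kg = 857.4545 mcg/min
857.4545 mcg/min × 60 min/hr = 51447.27 mcg/hr
Concentration = 1000 mg ÷ 91 mL = 10.98901 mg/mL = 10989.01 mcg/mL
Rate = 51447.27 mcg/hr ÷ 10989.01 mcg/mL = 4.681702 mL/hr
Volume infused = 4.681702 mL/hr × 11.6 hr = 54.30774 mL
Volume remaining = 91 − 54.30774 = 36.69226 mL
Drug remaining = 36.69226 mL × 10989.01 mcg/mL = 403211.6 mcg = 403.2116 mg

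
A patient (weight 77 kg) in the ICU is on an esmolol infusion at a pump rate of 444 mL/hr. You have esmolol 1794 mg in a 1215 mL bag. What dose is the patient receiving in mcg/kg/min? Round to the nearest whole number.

Concentration = 1794 mg ÷ 1215 mL = 1.476543 mg/mL = 1476.543 mcg/mL
Drug rate = 444 mL/hr × 1476.543 mcg/mL = 655585.2 mcg/hr
655585.2 mcg/hr ÷ 60 min/hr = 10926.42 mcg/min
10926.42 mcg/min ÷ 77 kg = 141.9016 mcg/kg/min

142 mcg/kg/min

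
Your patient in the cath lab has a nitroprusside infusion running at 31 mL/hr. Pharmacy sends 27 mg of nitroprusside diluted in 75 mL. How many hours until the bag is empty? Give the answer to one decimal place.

Duration = 75 mL ÷ 31 mL/hr = 2.419355 hr

2.4 hours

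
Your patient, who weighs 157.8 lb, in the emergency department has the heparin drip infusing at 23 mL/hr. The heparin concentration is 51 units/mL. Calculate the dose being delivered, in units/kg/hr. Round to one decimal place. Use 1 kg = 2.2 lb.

Weight = 157.8 lb ÷ 2.2 lb/kg = 71.72727 kg
Drug rate = 23 mL/hr × 51 units/mL = 1173 units/hr
1173 units/hr ÷ 71.72727 kg = 16.35361 units/kg/hr

16.4 units/kg/hr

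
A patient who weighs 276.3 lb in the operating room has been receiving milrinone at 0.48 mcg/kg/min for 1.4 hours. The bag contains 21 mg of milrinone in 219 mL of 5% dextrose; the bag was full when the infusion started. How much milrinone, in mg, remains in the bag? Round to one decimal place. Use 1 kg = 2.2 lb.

Weight = 276.3 lb ÷ 2.2 lb/kg = 125.5909 kg
Dose = 0.48 mcg/kg/min × 125.5909 kg = 60.28364 mcg/min
60.28364 mcg/min × 60 min/hr = 3617.018 mcg/hr
Concentration = 21 mg ÷ 219 mL = 0.09589041 mg/mL = 95.89041 mcg/mL
Rate = 3617.018 mcg/hr ÷ 95.89041 mcg/mL = 37.72033 mL/hr
Volume infused = 37.72033 mL/hr × 1.4 hr = 52.80847 mL
Volume remaining = 219 − 52.80847 = 166.1915 mL
Drug remaining = 166.1915 mL × 95.89041 mcg/mL = 15936.17 mcg = 15.93617 mg

15.9 mg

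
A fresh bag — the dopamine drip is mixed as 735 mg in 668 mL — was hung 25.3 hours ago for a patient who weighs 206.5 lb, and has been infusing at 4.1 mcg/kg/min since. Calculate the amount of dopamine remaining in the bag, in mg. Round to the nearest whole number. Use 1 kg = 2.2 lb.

151 mg

Weight = 206.5 lb ÷ 2.2 lb/kg = 93.86364 kg
Dose = 4.1 mcg/kg/min × 93.86364 kg = 384.8409 mcg/min
384.8409 mcg/min × 60 min/hr = 23090.45 mcg/hr
Concentration = 735 mg ÷ 668 mL = 1.100299 mg/mL = 1100.299 mcg/mL
Rate = 23090.45 mcg/hr ÷ 1100.299 mcg/mL = 20.98561 mL/hr
Volume infused = 20.98561 mL/hr × 25.3 hr = 530.9359 mL
Volume remaining = 668 − 530.9359 = 137.0641 mL
Drug remaining = 137.0641 mL × 1100.299 mcg/mL = 150811.5 mcg = 150.8115 mg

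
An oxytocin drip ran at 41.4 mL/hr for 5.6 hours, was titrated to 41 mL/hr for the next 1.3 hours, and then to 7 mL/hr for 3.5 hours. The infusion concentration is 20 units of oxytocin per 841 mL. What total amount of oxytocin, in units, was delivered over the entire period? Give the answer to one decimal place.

7.4 units

Concentration = 20 units ÷ 841 mL = 0.02378121 units/mL
Stage 1: 41.4 mL/hr × 5.6 hr = 231.84 mL → 231.84 mL × 0.02378121 units/mL = 5.513436 units
Stage 2: 41 mL/hr × 1.3 hr = 53.3 mL → 53.3 mL × 0.02378121 units/mL = 1.267539 units
Stage 3: 7 mL/hr × 3.5 hr = 24.5 mL → 24.5 mL × 0.02378121 units/mL = 0.5826397 units
Total = 5.513436 + 1.267539 + 0.5826397 = 7.363615 units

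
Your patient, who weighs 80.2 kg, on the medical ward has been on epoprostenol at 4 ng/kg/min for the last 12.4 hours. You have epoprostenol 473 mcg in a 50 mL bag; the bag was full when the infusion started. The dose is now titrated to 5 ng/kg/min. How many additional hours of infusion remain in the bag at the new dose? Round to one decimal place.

Initial rate:
Dose = 4 ng/kg/min × 80.2 kg = 320.8 ng/min
320.8 ng/min × 60 min/hr = 19248 ng/hr
Concentration = 473 mcg ÷ 50 mL = 9.46 mcg/mL = 9460 ng/mL
Rate = 19248 ng/hr ÷ 9460 ng/mL = 2.034672 mL/hr
Volume infused so far = 2.034672 mL/hr × 12.4 hr = 25.22994 mL
Volume remaining = 50 − 25.22994 = 24.77006 mL
New rate:
Dose = 5 ng/kg/min × 80.2 kg = 401 ng/min
401 ng/min × 60 min/hr = 24060 ng/hr
Rate = 24060 ng/hr ÷ 9460 ng/mL = 2.54334 mL/hr
Time remaining = 24.77006 mL ÷ 2.54334 mL/hr = 9.739185 hr

9.7 hours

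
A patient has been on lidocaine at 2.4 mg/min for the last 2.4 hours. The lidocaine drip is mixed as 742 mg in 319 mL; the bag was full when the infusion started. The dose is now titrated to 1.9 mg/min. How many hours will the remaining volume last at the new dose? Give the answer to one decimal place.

3.5 hours

Initial rate:
2.4 mg/min × 60 min/hr = 144 mg/hr
Concentration = 742 mg ÷ 319 mL = 2.326019 mg/mL
Rate = 144 mg/hr ÷ 2.326019 mg/mL = 61.90836 mL/hr
Volume infused so far = 61.90836 mL/hr × 2.4 hr = 148.5801 mL
Volume remaining = 319 − 148.5801 = 170.4199 mL
New rate:
1.9 mg/min × 60 min/hr = 114 mg/hr
Rate = 114 mg/hr ÷ 2.326019 mg/mL = 49.01078 mL/hr
Time remaining = 170.4199 mL ÷ 49.01078 mL/hr = 3.477193 hr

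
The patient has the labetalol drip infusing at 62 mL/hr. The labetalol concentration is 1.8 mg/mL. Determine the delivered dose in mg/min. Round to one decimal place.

1.9 mg/min

Drug rate = 62 mL/hr × 1.8 mg/mL = 111.6 mg/hr
111.6 mg/hr ÷ 60 min/hr = 1.86 mg/min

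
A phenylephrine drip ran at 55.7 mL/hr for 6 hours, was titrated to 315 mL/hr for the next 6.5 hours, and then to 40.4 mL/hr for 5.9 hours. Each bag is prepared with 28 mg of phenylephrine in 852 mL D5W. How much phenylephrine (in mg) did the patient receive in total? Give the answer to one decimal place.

Concentration = 28 mg ÷ 852 mL = 0.03286385 mg/mL
Stage 1: 55.7 mL/hr × 6 hr = 334.2 mL → 334.2 mL × 0.03286385 mg/mL = 10.9831 mg
Stage 2: 315 mL/hr × 6.5 hr = 2047.5 mL → 2047.5 mL × 0.03286385 mg/mL = 67.28873 mg
Stage 3: 40.4 mL/hr × 5.9 hr = 238.36 mL → 238.36 mL × 0.03286385 mg/mL = 7.833427 mg
Total = 10.9831 + 67.28873 + 7.833427 = 86.10526 mg

86.1 mg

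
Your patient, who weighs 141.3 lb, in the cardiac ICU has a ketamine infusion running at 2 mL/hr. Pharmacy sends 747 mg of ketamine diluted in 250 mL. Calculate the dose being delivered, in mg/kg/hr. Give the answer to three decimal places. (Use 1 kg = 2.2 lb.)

0.093 mg/kg/hr

Weight = 141.3 lb ÷ 2.2 lb/kg = 64.22727 kg
Concentration = 747 mg ÷ 250 mL = 2.988 mg/mL
Drug rate = 2 mL/hr × 2.988 mg/mL = 5.976 mg/hr
5.976 mg/hr ÷ 64.22727 kg = 0.09304459 mg/kg/hr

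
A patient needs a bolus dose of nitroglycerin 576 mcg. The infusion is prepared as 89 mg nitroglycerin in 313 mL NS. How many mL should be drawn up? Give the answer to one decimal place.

Concentration = 89 mg ÷ 313 mL = 0.284345 mg/mL = 284.345 mcg/mL
Volume = 576 mcg ÷ 284.345 mcg/mL = 2.025708 mL

2.0 mL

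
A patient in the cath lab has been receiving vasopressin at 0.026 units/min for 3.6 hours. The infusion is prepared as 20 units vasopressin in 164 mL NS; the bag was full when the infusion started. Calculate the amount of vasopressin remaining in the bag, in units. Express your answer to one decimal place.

0.026 units/min × 60 min/hr = 1.56 units/hr
Concentration = 20 units ÷ 164 mL = 0.1219512 units/mL
Rate = 1.56 units/hr ÷ 0.1219512 units/mL = 12.792 mL/hr
Volume infused = 12.792 mL/hr × 3.6 hr = 46.0512 mL
Volume remaining = 164 − 46.0512 = 117.9488 mL
Drug remaining = 117.9488 mL × 0.1219512 units/mL = 14.384 units

14.4 units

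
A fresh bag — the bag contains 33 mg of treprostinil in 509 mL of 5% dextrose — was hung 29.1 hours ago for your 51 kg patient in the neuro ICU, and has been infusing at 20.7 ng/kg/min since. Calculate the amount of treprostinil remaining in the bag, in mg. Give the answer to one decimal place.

31.2 mg

Dose = 20.7 ng/kg/min × 51 kg = 1055.7 ng/min
1055.7 ng/min × 60 min/hr = 63342 ng/hr
Concentration = 33 mg ÷ 509 mL = 0.06483301 mg/mL = 64833.01 ng/mL
Rate = 63342 ng/hr ÷ 64833.01 ng/mL = 0.9770024 mL/hr
Volume infused = 0.9770024 mL/hr × 29.1 hr = 28.43077 mL
Volume remaining = 509 − 28.43077 = 480.5692 mL
Drug remaining = 480.5692 mL × 64833.01 ng/mL = 31156748 ng = 31.15675 mg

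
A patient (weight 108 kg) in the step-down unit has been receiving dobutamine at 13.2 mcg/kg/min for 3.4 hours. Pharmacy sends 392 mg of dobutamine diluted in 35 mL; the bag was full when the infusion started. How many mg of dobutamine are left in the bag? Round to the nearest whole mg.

Dose = 13.2 mcg/kg/min × 108 kg = 1425.6 mcg/min
1425.6 mcg/min × 60 min/hr = 85536 mcg/hr
Concentration = 392 mg ÷ 35 mL = 11.2 mg/mL = 11200 mcg/mL
Rate = 85536 mcg/hr ÷ 11200 mcg/mL = 7.637143 mL/hr
Volume infused = 7.637143 mL/hr × 3.4 hr = 25.96629 mL
Volume remaining = 35 − 25.96629 = 9.033714 mL
Drug remaining = 9.033714 mL × 11200 mcg/mL = 101177.6 mcg = 101.1776 mg

101 mg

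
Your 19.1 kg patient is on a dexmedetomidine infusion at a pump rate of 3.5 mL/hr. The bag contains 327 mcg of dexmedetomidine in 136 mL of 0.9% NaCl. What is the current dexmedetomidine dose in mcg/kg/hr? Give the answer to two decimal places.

0.44 mcg/kg/hr

Concentration = 327 mcg ÷ 136 mL = 2.404412 mcg/mL
Drug rate = 3.5 mL/hr × 2.404412 mcg/mL = 8.415441 mcg/hr
8.415441 mcg/hr ÷ 19.1 kg = 0.440599 mcg/kg/hr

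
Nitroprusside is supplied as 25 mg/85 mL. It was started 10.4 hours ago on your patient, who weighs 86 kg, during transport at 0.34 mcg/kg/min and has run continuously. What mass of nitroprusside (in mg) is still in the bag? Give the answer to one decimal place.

Dose = 0.34 mcg/kg/min × 86 kg = 29.24 mcg/min
29.24 mcg/min × 60 min/hr = 1754.4 mcg/hr
Concentration = 25 mg ÷ 85 mL = 0.2941176 mg/mL = 294.1176 mcg/mL
Rate = 1754.4 mcg/hr ÷ 294.1176 mcg/mL = 5.96496 mL/hr
Volume infused = 5.96496 mL/hr × 10.4 hr = 62.03558 mL
Volume remaining = 85 − 62.03558 = 22.96442 mL
Drug remaining = 22.96442 mL × 294.1176 mcg/mL = 6754.24 mcg = 6.75424 mg

6.8 mg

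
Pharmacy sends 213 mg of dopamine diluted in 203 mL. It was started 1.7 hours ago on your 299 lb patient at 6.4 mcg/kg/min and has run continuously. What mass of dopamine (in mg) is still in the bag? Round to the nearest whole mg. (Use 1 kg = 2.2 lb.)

124 mg

Weight = 299 lb ÷ 2.2 lb/kg = 135.9091 kg
Dose = 6.4 mcg/kg/min × 135.9091 kg = 869.8182 mcg/min
869.8182 mcg/min × 60 min/hr = 52189.09 mcg/hr
Concentration = 213 mg ÷ 203 mL = 1.049261 mg/mL = 1049.261 mcg/mL
Rate = 52189.09 mcg/hr ÷ 1049.261 mcg/mL = 49.7389 mL/hr
Volume infused = 49.7389 mL/hr × 1.7 hr = 84.55613 mL
Volume remaining = 203 − 84.55613 = 118.4439 mL
Drug remaining = 118.4439 mL × 1049.261 mcg/mL = 124278.5 mcg = 124.2785 mg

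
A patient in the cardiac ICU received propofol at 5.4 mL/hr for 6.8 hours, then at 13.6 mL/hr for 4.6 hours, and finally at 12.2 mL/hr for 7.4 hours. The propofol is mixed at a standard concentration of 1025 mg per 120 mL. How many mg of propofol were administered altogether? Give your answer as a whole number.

Concentration = 1025 mg ÷ 120 mL = 8.541667 mg/mL
Stage 1: 5.4 mL/hr × 6.8 hr = 36.72 mL → 36.72 mL × 8.541667 mg/mL = 313.65 mg
Stage 2: 13.6 mL/hr × 4.6 hr = 62.56 mL → 62.56 mL × 8.541667 mg/mL = 534.3667 mg
Stage 3: 12.2 mL/hr × 7.4 hr = 90.28 mL → 90.28 mL × 8.541667 mg/mL = 771.1417 mg
Total = 313.65 + 534.3667 + 771.1417 = 1619.158 mg

1619 mg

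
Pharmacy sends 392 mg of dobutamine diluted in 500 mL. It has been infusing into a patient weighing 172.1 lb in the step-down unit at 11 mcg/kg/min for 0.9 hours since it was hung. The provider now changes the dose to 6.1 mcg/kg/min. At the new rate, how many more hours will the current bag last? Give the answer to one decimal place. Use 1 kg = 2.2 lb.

Initial rate:
Weight = 172.1 lb ÷ 2.2 lb/kg = 78.22727 kg
Dose = 11 mcg/kg/min × 78.22727 kg = 860.5 mcg/min
860.5 mcg/min × 60 min/hr = 51630 mcg/hr
Concentration = 392 mg ÷ 500 mL = 0.784 mg/mL = 784 mcg/mL
Rate = 51630 mcg/hr ÷ 784 mcg/mL = 65.85459 mL/hr
Volume infused so far = 65.85459 mL/hr × 0.9 hr = 59.26913 mL
Volume remaining = 500 − 59.26913 = 440.7309 mL
New rate:
Dose = 6.1 mcg/kg/min × 78.22727 kg = 477.1864 mcg/min
477.1864 mcg/min × 60 min/hr = 28631.18 mcg/hr
Rate = 28631.18 mcg/hr ÷ 784 mcg/mL = 36.51936 mL/hr
Time remaining = 440.7309 mL ÷ 36.51936 mL/hr = 12.06842 hr

12.1 hours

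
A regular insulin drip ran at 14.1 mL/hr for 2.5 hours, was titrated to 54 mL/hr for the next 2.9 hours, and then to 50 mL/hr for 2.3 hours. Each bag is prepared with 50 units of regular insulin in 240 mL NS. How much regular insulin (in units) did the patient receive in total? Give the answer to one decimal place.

Concentration = 50 units ÷ 240 mL = 0.2083333 units/mL
Stage 1: 14.1 mL/hr × 2.5 hr = 35.25 mL → 35.25 mL × 0.2083333 units/mL = 7.34375 units
Stage 2: 54 mL/hr × 2.9 hr = 156.6 mL → 156.6 mL × 0.2083333 units/mL = 32.625 units
Stage 3: 50 mL/hr × 2.3 hr = 115 mL → 115 mL × 0.2083333 units/mL = 23.95833 units
Total = 7.34375 + 32.625 + 23.95833 = 63.92708 units

63.9 units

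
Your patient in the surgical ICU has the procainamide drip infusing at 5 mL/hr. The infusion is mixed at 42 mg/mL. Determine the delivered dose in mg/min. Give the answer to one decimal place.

Drug rate = 5 mL/hr × 42 mg/mL = 210 mg/hr
210 mg/hr ÷ 60 min/hr = 3.5 mg/min

3.5 mg/min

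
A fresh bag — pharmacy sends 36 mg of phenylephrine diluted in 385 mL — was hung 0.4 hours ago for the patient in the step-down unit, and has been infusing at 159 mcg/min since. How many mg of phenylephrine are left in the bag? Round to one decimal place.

32.2 mg

159 mcg/min × 60 min/hr = 9540 mcg/hr
Concentration = 36 mg ÷ 385 mL = 0.09350649 mg/mL = 93.50649 mcg/mL
Rate = 9540 mcg/hr ÷ 93.50649 mcg/mL = 102.025 mL/hr
Volume infused = 102.025 mL/hr × 0.4 hr = 40.81 mL
Volume remaining = 385 − 40.81 = 344.19 mL
Drug remaining = 344.19 mL × 93.50649 mcg/mL = 32184 mcg = 32.184 mg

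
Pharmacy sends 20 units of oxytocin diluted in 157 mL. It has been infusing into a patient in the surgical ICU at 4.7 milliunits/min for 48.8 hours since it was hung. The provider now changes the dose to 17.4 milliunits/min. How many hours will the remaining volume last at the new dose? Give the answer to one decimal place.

6.0 hours

Initial rate:
4.7 milliunits/min × 60 min/hr = 282 milliunits/hr
Concentration = 20 units ÷ 157 mL = 0.1273885 units/mL = 127.3885 milliunits/mL
Rate = 282 milliunits/hr ÷ 127.3885 milliunits/mL = 2.2137 mL/hr
Volume infused so far = 2.2137 mL/hr × 48.8 hr = 108.0286 mL
Volume remaining = 157 − 108.0286 = 48.97144 mL
New rate:
17.4 milliunits/min × 60 min/hr = 1044 milliunits/hr
Rate = 1044 milliunits/hr ÷ 127.3885 milliunits/mL = 8.1954 mL/hr
Time remaining = 48.97144 mL ÷ 8.1954 mL/hr = 5.975479 hr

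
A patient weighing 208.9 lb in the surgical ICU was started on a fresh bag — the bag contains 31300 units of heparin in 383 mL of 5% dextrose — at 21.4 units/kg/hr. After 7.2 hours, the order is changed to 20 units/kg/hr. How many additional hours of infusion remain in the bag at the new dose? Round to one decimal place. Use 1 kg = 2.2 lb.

Initial rate:
Weight = 208.9 lb ÷ 2.2 lb/kg = 94.95455 kg
Dose = 21.4 units/kg/hr × 94.95455 kg = 2032.027 units/hr
Concentration = 31300 units ÷ 383 mL = 81.72324 units/mL
Rate = 2032.027 units/hr ÷ 81.72324 units/mL = 24.86474 mL/hr
Volume infused so far = 24.86474 mL/hr × 7.2 hr = 179.0261 mL
Volume remaining = 383 − 179.0261 = 203.9739 mL
New rate:
Dose = 20 units/kg/hr × 94.95455 kg = 1899.091 units/hr
Rate = 1899.091 units/hr ÷ 81.72324 units/mL = 23.23808 mL/hr
Time remaining = 203.9739 mL ÷ 23.23808 mL/hr = 8.77757 hr

8.8 hours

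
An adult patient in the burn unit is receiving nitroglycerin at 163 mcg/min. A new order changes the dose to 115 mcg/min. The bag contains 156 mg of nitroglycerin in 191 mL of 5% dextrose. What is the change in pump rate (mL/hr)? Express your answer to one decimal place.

At the current dose:
163 mcg/min × 60 min/hr = 9780 mcg/hr
Concentration = 156 mg ÷ 191 mL = 0.8167539 mg/mL = 816.7539 mcg/mL
Rate = 9780 mcg/hr ÷ 816.7539 mcg/mL = 11.97423 mL/hr
At the new dose:
115 mcg/min × 60 min/hr = 6900 mcg/hr
Rate = 6900 mcg/hr ÷ 816.7539 mcg/mL = 8.448077 mL/hr
Change = 8.448077 − 11.97423 = -3.526154 mL/hr → 3.526154 mL/hr decrease

3.5 mL/hr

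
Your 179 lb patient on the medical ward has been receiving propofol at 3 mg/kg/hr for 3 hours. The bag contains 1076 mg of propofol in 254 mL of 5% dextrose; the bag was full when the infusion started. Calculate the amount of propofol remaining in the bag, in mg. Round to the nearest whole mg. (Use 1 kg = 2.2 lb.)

344 mg

Weight = 179 lb ÷ 2.2 lb/kg = 81.36364 kg
Dose = 3 mg/kg/hr × 81.36364 kg = 244.0909 mg/hr
Concentration = 1076 mg ÷ 254 mL = 4.23622 mg/mL
Rate = 244.0909 mg/hr ÷ 4.23622 mg/mL = 57.61997 mL/hr
Volume infused = 57.61997 mL/hr × 3 hr = 172.8599 mL
Volume remaining = 254 − 172.8599 = 81.14008 mL
Drug remaining = 81.14008 mL × 4.23622 mg/mL = 343.7273 mg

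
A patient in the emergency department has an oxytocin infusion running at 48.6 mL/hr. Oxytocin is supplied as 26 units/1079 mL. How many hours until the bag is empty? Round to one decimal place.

Duration = 1079 mL ÷ 48.6 mL/hr = 22.20165 hr

22.2 hours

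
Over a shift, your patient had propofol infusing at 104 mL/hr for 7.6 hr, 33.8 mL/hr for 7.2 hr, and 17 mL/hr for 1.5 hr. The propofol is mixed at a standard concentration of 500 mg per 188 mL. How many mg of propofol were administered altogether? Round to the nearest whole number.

2817 mg

Concentration = 500 mg ÷ 188 mL = 2.659574 mg/mL
Stage 1: 104 mL/hr × 7.6 hr = 790.4 mL → 790.4 mL × 2.659574 mg/mL = 2102.128 mg
Stage 2: 33.8 mL/hr × 7.2 hr = 243.36 mL → 243.36 mL × 2.659574 mg/mL = 647.234 mg
Stage 3: 17 mL/hr × 1.5 hr = 25.5 mL → 25.5 mL × 2.659574 mg/mL = 67.81915 mg
Total = 2102.128 + 647.234 + 67.81915 = 2817.181 mg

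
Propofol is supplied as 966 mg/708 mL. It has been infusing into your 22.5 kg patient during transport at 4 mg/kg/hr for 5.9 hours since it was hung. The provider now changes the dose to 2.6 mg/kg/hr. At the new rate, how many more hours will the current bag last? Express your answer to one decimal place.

7.4 hours

Initial rate:
Dose = 4 mg/kg/hr × 22.5 kg = 90 mg/hr
Concentration = 966 mg ÷ 708 mL = 1.364407 mg/mL
Rate = 90 mg/hr ÷ 1.364407 mg/mL = 65.96273 mL/hr
Volume infused so far = 65.96273 mL/hr × 5.9 hr = 389.1801 mL
Volume remaining = 708 − 389.1801 = 318.8199 mL
New rate:
Dose = 2.6 mg/kg/hr × 22.5 kg = 58.5 mg/hr
Rate = 58.5 mg/hr ÷ 1.364407 mg/mL = 42.87578 mL/hr
Time remaining = 318.8199 mL ÷ 42.87578 mL/hr = 7.435897 hr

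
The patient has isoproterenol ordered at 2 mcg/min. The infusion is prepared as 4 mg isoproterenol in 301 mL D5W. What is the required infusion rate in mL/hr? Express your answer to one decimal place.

2 mcg/min × 60 min/hr = 120 mcg/hr
Concentration = 4 mg ÷ 301 mL = 0.01328904 mg/mL = 13.28904 mcg/mL
Rate = 120 mcg/hr ÷ 13.28904 mcg/mL = 9.03 mL/hr

9.0 mL/hr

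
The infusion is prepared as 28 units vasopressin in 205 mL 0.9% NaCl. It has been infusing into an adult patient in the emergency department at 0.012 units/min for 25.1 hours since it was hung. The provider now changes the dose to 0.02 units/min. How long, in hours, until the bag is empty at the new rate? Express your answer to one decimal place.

Initial rate:
0.012 units/min × 60 min/hr = 0.72 units/hr
Concentration = 28 units ÷ 205 mL = 0.1365854 units/mL
Rate = 0.72 units/hr ÷ 0.1365854 units/mL = 5.271429 mL/hr
Volume infused so far = 5.271429 mL/hr × 25.1 hr = 132.3129 mL
Volume remaining = 205 − 132.3129 = 72.68714 mL
New rate:
0.02 units/min × 60 min/hr = 1.2 units/hr
Rate = 1.2 units/hr ÷ 0.1365854 units/mL = 8.785714 mL/hr
Time remaining = 72.68714 mL ÷ 8.785714 mL/hr = 8.273333 hr

8.3 hours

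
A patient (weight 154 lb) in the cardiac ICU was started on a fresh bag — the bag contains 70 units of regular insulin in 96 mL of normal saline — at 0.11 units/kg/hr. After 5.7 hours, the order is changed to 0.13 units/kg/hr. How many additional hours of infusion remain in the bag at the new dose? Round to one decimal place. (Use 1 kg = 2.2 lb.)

2.9 hours

Initial rate:
Weight = 154 lb ÷ 2.2 lb/kg = 70 kg
Dose = 0.11 units/kg/hr × 70 kg = 7.7 units/hr
Concentration = 70 units ÷ 96 mL = 0.7291667 units/mL
Rate = 7.7 units/hr ÷ 0.7291667 units/mL = 10.56 mL/hr
Volume infused so far = 10.56 mL/hr × 5.7 hr = 60.192 mL
Volume remaining = 96 − 60.192 = 35.808 mL
New rate:
Dose = 0.13 units/kg/hr × 70 kg = 9.1 units/hr
Rate = 9.1 units/hr ÷ 0.7291667 units/mL = 12.48 mL/hr
Time remaining = 35.808 mL ÷ 12.48 mL/hr = 2.869231 hr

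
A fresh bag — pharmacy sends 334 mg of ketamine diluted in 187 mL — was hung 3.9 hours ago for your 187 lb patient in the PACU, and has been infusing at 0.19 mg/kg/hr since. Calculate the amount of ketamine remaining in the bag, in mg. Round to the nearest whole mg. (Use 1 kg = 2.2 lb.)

271 mg

Weight = 187 lb ÷ 2.2 lb/kg = 85 kg
Dose = 0.19 mg/kg/hr × 85 kg = 16.15 mg/hr
Concentration = 334 mg ÷ 187 mL = 1.786096 mg/mL
Rate = 16.15 mg/hr ÷ 1.786096 mg/mL = 9.042066 mL/hr
Volume infused = 9.042066 mL/hr × 3.9 hr = 35.26406 mL
Volume remaining = 187 − 35.26406 = 151.7359 mL
Drug remaining = 151.7359 mL × 1.786096 mg/mL = 271.015 mg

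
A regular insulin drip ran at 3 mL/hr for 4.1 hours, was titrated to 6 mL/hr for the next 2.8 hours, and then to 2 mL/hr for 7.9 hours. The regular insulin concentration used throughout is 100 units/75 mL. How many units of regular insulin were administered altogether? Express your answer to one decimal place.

59.9 units

Concentration = 100 units ÷ 75 mL = 1.333333 units/mL
Stage 1: 3 mL/hr × 4.1 hr = 12.3 mL → 12.3 mL × 1.333333 units/mL = 16.4 units
Stage 2: 6 mL/hr × 2.8 hr = 16.8 mL → 16.8 mL × 1.333333 units/mL = 22.4 units
Stage 3: 2 mL/hr × 7.9 hr = 15.8 mL → 15.8 mL × 1.333333 units/mL = 21.06667 units
Total = 16.4 + 22.4 + 21.06667 = 59.86667 units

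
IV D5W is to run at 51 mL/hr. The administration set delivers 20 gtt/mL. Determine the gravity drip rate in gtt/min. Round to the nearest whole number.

51 mL/hr ÷ 60 min/hr = 0.85 mL/min
0.85 mL/min × 20 gtt/mL = 17 gtt/min

17 gtt/min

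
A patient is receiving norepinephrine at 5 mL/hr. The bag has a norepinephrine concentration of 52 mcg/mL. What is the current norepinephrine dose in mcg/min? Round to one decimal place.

4.3 mcg/min

Drug rate = 5 mL/hr × 52 mcg/mL = 260 mcg/hr
260 mcg/hr ÷ 60 min/hr = 4.333333 mcg/min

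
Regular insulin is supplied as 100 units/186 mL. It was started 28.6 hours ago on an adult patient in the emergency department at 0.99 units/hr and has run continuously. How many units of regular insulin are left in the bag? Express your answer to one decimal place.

71.7 units

Concentration = 100 units ÷ 186 mL = 0.5376344 units/mL
Rate = 0.99 units/hr ÷ 0.5376344 units/mL = 1.8414 mL/hr
Volume infused = 1.8414 mL/hr × 28.6 hr = 52.66404 mL
Volume remaining = 186 − 52.66404 = 133.336 mL
Drug remaining = 133.336 mL × 0.5376344 units/mL = 71.686 units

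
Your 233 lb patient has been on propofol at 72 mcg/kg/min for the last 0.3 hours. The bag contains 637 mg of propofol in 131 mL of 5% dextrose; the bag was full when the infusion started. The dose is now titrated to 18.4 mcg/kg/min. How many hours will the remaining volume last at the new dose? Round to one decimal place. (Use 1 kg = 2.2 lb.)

4.3 hours

Initial rate:
Weight = 233 lb ÷ 2.2 lb/kg = 105.9091 kg
Dose = 72 mcg/kg/min × 105.9091 kg = 7625.455 mcg/min
7625.455 mcg/min × 60 min/hr = 457527.3 mcg/hr
Concentration = 637 mg ÷ 131 mL = 4.862595 mg/mL = 4862.595 mcg/mL
Rate = 457527.3 mcg/hr ÷ 4862.595 mcg/mL = 94.09117 mL/hr
Volume infused so far = 94.09117 mL/hr × 0.3 hr = 28.22735 mL
Volume remaining = 131 − 28.22735 = 102.7727 mL
New rate:
Dose = 18.4 mcg/kg/min × 105.9091 kg = 1948.727 mcg/min
1948.727 mcg/min × 60 min/hr = 116923.6 mcg/hr
Rate = 116923.6 mcg/hr ÷ 4862.595 mcg/mL = 24.04552 mL/hr
Time remaining = 102.7727 mL ÷ 24.04552 mL/hr = 4.274087 hr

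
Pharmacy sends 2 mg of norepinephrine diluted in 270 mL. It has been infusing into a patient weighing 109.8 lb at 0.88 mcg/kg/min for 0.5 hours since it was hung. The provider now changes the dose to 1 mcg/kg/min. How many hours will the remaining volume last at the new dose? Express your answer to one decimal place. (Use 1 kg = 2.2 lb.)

0.2 hours

Initial rate:
Weight = 109.8 lb ÷ 2.2 lb/kg = 49.90909 kg
Dose = 0.88 mcg/kg/min × 49.90909 kg = 43.92 mcg/min
43.92 mcg/min × 60 min/hr = 2635.2 mcg/hr
Concentration = 2 mg ÷ 270 mL = 0.007407407 mg/mL = 7.407407 mcg/mL
Rate = 2635.2 mcg/hr ÷ 7.407407 mcg/mL = 355.752 mL/hr
Volume infused so far = 355.752 mL/hr × 0.5 hr = 177.876 mL
Volume remaining = 270 − 177.876 = 92.124 mL
New rate:
Dose = 1 mcg/kg/min × 49.90909 kg = 49.90909 mcg/min
49.90909 mcg/min × 60 min/hr = 2994.545 mcg/hr
Rate = 2994.545 mcg/hr ÷ 7.407407 mcg/mL = 404.2636 mL/hr
Time remaining = 92.124 mL ÷ 404.2636 mL/hr = 0.227881 hr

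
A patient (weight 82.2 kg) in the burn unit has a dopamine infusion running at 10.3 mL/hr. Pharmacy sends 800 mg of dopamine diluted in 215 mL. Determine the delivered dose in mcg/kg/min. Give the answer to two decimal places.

7.77 mcg/kg/min

Concentration = 800 mg ÷ 215 mL = 3.72093 mg/mL = 3720.93 mcg/mL
Drug rate = 10.3 mL/hr × 3720.93 mcg/mL = 38325.58 mcg/hr
38325.58 mcg/hr ÷ 60 min/hr = 638.7597 mcg/min
638.7597 mcg/min ÷ 82.2 kg = 7.770799 mcg/kg/min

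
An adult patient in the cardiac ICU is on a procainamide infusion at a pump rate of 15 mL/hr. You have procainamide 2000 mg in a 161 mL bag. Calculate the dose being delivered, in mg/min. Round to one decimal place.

3.1 mg/min

Concentration = 2000 mg ÷ 161 mL = 12.42236 mg/mL
Drug rate = 15 mL/hr × 12.42236 mg/mL = 186.3354 mg/hr
186.3354 mg/hr ÷ 60 min/hr = 3.10559 mg/min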